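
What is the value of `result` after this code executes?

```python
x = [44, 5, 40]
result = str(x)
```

x = [44, 5, 40]; result = '[44, 5, 40]'

'[44, 5, 40]'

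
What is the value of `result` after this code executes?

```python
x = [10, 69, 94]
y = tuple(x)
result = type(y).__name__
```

x is list; y is tuple; result = 'tuple'

'tuple'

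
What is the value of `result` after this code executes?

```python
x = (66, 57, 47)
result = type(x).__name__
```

x is tuple; result = 'tuple'

'tuple'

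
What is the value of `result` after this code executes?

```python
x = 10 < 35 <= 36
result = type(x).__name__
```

x is bool; result = 'bool'

'bool'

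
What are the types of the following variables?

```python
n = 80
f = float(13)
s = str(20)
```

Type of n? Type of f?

n is assigned a bare integer (no decimal point), so it is an int; f is assigned the result of calling float(), which returns a float

int, float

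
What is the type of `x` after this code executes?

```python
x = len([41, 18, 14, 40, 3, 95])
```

len() always returns int

int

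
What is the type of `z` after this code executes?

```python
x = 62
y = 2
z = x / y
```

int / int = float

float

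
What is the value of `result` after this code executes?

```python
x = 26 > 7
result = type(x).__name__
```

x is bool; result = 'bool'

'bool'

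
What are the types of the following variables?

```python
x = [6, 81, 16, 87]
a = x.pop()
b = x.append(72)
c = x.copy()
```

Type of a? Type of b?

pop() returns element; append() returns None

int, NoneType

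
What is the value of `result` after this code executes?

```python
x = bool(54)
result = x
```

x = True; result = True

True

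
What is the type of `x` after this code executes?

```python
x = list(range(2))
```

list(range()) returns list

list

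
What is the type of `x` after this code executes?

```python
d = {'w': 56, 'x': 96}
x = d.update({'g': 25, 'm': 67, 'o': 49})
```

dict.update() returns None

NoneType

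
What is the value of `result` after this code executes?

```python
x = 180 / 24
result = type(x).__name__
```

x is float; result = 'float'

'float'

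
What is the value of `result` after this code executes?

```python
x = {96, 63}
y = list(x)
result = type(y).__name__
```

x is set; y is list; result = 'list'

'list'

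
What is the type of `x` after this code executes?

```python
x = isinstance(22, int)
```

isinstance() returns bool

bool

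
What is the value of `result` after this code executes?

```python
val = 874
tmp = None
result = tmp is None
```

val = 874; tmp = None; result = True

True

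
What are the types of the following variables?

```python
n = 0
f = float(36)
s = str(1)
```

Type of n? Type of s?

n is assigned a bare integer (no decimal point), so it is an int; s is assigned the result of calling str(), which returns a str

int, str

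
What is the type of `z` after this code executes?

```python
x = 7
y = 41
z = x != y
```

Comparison returns bool

bool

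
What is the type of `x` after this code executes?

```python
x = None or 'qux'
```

'or' with None returns the other truthy value (str)

str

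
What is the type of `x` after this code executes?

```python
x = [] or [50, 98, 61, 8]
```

'or' returns first truthy value (list)

list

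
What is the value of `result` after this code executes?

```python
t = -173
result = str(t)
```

t = -173; result = '-173'

'-173'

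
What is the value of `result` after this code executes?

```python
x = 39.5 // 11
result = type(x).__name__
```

x is float; result = 'float'

'float'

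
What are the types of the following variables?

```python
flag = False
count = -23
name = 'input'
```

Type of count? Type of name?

count is assigned a bare integer (no decimal point), so it is an int; name is assigned a quoted string literal, so it is a str

int, str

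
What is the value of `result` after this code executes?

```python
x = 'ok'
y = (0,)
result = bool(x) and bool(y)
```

x = 'ok'; y = (0,); result = True

True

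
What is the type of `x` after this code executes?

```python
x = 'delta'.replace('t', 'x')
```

str.replace() returns str

str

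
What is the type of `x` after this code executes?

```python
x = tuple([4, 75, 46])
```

tuple() constructor returns tuple

tuple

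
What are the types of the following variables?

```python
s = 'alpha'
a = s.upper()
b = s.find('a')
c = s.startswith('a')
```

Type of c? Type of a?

startswith() returns bool; upper() returns str

bool, str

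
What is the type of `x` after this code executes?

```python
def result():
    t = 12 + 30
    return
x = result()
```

Bare return returns None

NoneType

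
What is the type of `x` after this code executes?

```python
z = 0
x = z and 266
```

'and' returns first falsy value (0 is int)

int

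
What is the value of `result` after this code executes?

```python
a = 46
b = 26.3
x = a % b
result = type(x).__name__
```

a is int; b is float; x is float; result = 'float'

'float'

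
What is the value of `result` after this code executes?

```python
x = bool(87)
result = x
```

x = True; result = True

True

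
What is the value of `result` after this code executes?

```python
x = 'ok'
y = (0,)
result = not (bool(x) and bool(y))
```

x = 'ok'; y = (0,); result = False

False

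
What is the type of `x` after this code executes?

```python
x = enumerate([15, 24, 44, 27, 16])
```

enumerate() returns an enumerate object

enumerate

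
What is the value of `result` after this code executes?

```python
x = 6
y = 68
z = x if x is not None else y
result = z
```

x = 6; y = 68; z = 6; result = 6

6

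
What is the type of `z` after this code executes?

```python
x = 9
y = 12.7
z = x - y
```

int - float = float

float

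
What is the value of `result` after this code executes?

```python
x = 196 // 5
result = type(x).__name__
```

x is int; result = 'int'

'int'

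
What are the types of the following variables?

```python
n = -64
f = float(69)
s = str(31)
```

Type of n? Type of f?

n is assigned a bare integer (no decimal point), so it is an int; f is assigned the result of calling float(), which returns a float

int, float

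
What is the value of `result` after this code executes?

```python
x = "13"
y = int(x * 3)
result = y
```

x = '13'; y = 131313; result = 131313

131313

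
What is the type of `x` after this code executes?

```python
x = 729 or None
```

'or' returns first truthy value

int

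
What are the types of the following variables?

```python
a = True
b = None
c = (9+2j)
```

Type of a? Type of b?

a is assigned the constant True, which has type bool; b is assigned None, whose type is NoneType

bool, NoneType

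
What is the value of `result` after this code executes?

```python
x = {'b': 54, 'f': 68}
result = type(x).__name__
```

x is dict; result = 'dict'

'dict'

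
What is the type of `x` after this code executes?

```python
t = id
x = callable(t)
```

callable() returns bool

bool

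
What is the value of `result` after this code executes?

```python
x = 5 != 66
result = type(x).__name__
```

x is bool; result = 'bool'

'bool'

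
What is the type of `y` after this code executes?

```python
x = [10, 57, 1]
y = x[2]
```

Indexing list[int] returns int

int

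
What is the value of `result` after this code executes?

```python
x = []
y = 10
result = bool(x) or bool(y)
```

x = []; y = 10; result = True

True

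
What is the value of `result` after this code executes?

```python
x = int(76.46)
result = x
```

x = 76; result = 76

76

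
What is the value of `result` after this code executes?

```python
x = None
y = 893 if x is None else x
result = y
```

x = None; y = 893; result = 893

893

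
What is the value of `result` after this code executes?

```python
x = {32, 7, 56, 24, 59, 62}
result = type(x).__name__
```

x is set; result = 'set'

'set'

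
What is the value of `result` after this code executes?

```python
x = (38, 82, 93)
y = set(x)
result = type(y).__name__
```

x is tuple; y is set; result = 'set'

'set'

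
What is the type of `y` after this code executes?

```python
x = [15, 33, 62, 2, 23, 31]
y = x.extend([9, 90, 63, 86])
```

list.extend() returns None

NoneType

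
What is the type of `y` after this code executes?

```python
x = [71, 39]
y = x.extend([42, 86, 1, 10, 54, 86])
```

list.extend() returns None

NoneType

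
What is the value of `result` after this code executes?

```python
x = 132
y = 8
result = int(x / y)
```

x = 132; y = 8; result = 16

16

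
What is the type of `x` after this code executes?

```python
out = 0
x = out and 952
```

'and' returns first falsy value (0 is int)

int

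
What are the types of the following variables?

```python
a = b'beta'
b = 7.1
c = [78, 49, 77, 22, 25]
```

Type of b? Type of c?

b is assigned a number with a decimal point, so it is a float; c is assigned a list literal (square brackets)

float, list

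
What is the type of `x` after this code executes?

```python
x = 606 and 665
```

'and' with truthy values returns last operand (int)

int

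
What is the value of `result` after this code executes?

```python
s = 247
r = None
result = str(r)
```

s = 247; r = None; result = 'None'

'None'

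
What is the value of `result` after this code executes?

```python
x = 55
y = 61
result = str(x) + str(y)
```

x = 55; y = 61; result = '5561'

'5561'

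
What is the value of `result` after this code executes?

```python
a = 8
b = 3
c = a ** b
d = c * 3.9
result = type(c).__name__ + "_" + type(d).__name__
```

a is int; b is int; c is int; d is float; result = 'int_float'

'int_float'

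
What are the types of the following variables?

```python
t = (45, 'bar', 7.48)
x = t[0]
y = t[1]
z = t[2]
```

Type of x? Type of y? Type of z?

tuple[0] is int; tuple[1] is str; tuple[2] is float

int, str, float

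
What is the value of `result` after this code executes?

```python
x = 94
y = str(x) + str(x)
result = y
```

x = 94; y = '9494'; result = '9494'

'9494'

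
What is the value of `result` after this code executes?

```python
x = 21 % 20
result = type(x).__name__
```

x is int; result = 'int'

'int'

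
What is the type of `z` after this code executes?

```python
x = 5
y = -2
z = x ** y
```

int ** negative = float

float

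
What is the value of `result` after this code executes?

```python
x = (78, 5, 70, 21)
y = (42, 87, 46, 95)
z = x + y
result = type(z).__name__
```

x is tuple; y is tuple; z is tuple; result = 'tuple'

'tuple'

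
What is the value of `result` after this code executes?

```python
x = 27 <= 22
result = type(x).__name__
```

x is bool; result = 'bool'

'bool'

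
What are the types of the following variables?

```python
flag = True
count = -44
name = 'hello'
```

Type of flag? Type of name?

flag is assigned the constant True, which has type bool; name is assigned a quoted string literal, so it is a str

bool, str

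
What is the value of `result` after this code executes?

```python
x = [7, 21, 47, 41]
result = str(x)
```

x = [7, 21, 47, 41]; result = '[7, 21, 47, 41]'

'[7, 21, 47, 41]'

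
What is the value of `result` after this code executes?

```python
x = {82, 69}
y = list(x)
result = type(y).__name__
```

x is set; y is list; result = 'list'

'list'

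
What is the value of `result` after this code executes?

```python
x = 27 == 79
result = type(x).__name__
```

x is bool; result = 'bool'

'bool'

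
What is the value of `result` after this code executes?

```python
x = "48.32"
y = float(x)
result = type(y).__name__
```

x is str; y is float; result = 'float'

'float'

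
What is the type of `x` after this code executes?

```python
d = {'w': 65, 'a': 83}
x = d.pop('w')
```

dict.pop() returns the value

int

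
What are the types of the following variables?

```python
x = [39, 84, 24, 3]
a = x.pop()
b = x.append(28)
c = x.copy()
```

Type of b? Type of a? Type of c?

append() returns None; pop() returns element; copy() returns list

NoneType, int, list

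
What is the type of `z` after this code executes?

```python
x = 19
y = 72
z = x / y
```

int / int = float

float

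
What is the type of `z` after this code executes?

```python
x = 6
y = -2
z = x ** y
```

int ** negative = float

float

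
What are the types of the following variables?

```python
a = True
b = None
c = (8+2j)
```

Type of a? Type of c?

a is assigned the constant True, which has type bool; c is assigned (8+2j), an int plus an imaginary literal (j suffix), which evaluates to complex

bool, complex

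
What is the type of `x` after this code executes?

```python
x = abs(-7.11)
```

abs() of float returns float

float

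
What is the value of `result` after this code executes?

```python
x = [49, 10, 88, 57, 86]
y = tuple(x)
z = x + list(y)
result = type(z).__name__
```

x is list; y is tuple; z is list; result = 'list'

'list'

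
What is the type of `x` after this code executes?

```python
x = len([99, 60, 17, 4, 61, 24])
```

len() always returns int

int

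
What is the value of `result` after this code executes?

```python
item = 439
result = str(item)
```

item = 439; result = '439'

'439'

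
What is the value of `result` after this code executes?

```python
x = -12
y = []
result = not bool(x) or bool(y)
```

x = -12; y = []; result = False

False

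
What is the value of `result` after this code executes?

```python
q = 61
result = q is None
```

q = 61; result = False

False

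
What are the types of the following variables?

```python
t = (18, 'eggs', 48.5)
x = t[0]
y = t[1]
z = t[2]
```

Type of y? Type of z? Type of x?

tuple[1] is str; tuple[2] is float; tuple[0] is int

str, float, int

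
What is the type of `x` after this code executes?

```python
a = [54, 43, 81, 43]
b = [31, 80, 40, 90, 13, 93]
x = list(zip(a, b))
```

list(zip()) returns a list of tuples

list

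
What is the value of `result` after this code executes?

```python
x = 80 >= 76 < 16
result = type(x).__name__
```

x is bool; result = 'bool'

'bool'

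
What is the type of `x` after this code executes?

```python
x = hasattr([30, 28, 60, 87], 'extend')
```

hasattr() returns bool

bool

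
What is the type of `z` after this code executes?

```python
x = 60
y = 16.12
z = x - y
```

int - float = float

float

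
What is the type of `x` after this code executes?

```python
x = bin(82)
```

bin() returns str representation

str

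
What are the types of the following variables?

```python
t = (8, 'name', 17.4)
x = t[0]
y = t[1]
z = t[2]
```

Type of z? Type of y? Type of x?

tuple[2] is float; tuple[1] is str; tuple[0] is int

float, str, int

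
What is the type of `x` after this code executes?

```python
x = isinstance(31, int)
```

isinstance() returns bool

bool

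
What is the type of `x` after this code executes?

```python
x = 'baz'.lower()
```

str.lower() returns str

str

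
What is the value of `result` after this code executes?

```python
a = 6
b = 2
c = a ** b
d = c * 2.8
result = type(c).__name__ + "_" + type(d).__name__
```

a is int; b is int; c is int; d is float; result = 'int_float'

'int_float'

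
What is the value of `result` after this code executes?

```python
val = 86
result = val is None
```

val = 86; result = False

False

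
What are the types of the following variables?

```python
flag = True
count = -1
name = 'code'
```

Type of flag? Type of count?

flag is assigned the constant True, which has type bool; count is assigned a bare integer (no decimal point), so it is an int

bool, int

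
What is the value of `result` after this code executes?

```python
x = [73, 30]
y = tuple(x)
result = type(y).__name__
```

x is list; y is tuple; result = 'tuple'

'tuple'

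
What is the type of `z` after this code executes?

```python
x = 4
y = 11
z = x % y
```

int % int = int

int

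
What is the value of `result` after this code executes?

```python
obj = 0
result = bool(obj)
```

obj = 0; result = False

False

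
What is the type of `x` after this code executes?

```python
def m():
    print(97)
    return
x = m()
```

Bare return returns None

NoneType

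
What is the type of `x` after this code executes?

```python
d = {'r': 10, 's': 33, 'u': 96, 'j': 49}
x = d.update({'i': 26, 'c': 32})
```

dict.update() returns None

NoneType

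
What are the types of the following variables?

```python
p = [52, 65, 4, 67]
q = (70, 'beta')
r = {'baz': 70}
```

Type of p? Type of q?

p is assigned a list literal (square brackets); q is assigned a tuple (parenthesized, comma-separated values)

list, tuple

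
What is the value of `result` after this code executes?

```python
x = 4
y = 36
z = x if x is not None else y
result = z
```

x = 4; y = 36; z = 4; result = 4

4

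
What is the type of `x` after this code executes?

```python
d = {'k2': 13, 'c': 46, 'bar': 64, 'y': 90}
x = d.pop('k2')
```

dict.pop() returns the value

int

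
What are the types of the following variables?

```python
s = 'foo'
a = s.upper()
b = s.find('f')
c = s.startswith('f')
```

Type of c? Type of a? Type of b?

startswith() returns bool; upper() returns str; find() returns int

bool, str, int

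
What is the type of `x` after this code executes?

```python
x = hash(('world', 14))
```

hash() returns int

int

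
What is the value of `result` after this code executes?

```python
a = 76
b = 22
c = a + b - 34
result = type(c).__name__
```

a is int; b is int; c is int; result = 'int'

'int'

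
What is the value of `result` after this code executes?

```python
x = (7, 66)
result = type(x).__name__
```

x is tuple; result = 'tuple'

'tuple'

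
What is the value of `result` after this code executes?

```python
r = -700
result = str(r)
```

r = -700; result = '-700'

'-700'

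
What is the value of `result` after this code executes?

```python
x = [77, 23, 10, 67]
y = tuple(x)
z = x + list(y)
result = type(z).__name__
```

x is list; y is tuple; z is list; result = 'list'

'list'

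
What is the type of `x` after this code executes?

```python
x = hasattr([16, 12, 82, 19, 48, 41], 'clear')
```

hasattr() returns bool

bool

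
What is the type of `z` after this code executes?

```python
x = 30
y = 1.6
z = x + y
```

int + float = float

float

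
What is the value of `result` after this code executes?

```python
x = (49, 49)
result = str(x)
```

x = (49, 49); result = '(49, 49)'

'(49, 49)'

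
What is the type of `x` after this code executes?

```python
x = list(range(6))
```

list(range()) returns list

list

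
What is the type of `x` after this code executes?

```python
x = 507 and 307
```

'and' with truthy values returns last operand (int)

int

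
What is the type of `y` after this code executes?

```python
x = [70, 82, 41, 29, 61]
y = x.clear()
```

list.clear() returns None

NoneType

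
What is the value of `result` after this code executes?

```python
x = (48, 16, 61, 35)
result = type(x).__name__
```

x is tuple; result = 'tuple'

'tuple'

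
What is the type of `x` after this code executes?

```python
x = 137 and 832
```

'and' with truthy values returns last operand (int)

int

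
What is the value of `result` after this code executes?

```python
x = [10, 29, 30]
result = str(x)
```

x = [10, 29, 30]; result = '[10, 29, 30]'

'[10, 29, 30]'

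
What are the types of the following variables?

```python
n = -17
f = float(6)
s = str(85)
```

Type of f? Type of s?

f is assigned the result of calling float(), which returns a float; s is assigned the result of calling str(), which returns a str

float, str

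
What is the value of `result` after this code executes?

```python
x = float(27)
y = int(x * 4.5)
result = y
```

x = 27.0; y = 121; result = 121

121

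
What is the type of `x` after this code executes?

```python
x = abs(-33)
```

abs() of int returns int

int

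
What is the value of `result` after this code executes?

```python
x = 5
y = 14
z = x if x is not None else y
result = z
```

x = 5; y = 14; z = 5; result = 5

5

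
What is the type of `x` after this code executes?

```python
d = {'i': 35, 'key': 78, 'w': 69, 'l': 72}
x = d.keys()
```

.keys() returns dict_keys view

dict_keys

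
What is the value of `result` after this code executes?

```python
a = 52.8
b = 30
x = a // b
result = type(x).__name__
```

a is float; b is int; x is float; result = 'float'

'float'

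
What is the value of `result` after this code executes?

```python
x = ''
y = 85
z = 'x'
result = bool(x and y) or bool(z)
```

x = ''; y = 85; z = 'x'; result = True

True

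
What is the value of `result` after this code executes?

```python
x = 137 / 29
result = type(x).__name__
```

x is float; result = 'float'

'float'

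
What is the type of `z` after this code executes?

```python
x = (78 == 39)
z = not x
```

'not' returns bool

bool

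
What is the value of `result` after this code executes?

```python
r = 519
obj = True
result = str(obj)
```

r = 519; obj = True; result = 'True'

'True'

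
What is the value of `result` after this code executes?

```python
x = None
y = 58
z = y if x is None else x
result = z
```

x = None; y = 58; z = 58; result = 58

58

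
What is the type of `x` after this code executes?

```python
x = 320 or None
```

'or' returns first truthy value

int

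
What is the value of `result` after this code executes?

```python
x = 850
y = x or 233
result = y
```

x = 850; y = 850; result = 850

850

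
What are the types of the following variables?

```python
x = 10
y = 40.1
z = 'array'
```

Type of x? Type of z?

x is assigned a bare integer (no decimal point), so it is an int; z is assigned a quoted string literal, so it is a str

int, str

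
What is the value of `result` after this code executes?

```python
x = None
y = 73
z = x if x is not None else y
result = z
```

x = None; y = 73; z = 73; result = 73

73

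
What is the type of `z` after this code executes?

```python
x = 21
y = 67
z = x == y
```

Equality comparison returns bool

bool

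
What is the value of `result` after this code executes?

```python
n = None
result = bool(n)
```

n = None; result = False

False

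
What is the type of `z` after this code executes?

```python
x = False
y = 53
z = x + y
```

bool + int = int (bool is subclass of int)

int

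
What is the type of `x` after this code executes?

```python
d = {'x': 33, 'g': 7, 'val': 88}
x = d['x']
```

Accessing dict[str, int] with str key returns int

int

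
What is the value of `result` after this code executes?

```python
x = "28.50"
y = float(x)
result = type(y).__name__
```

x is str; y is float; result = 'float'

'float'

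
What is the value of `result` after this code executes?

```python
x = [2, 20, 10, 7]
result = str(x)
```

x = [2, 20, 10, 7]; result = '[2, 20, 10, 7]'

'[2, 20, 10, 7]'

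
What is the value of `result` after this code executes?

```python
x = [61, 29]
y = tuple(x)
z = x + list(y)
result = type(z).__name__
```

x is list; y is tuple; z is list; result = 'list'

'list'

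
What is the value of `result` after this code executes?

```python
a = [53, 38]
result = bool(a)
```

a = [53, 38]; result = True

True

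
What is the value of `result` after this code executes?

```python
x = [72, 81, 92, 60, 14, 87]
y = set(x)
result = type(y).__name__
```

x is list; y is set; result = 'set'

'set'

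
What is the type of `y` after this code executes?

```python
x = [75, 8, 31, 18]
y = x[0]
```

Indexing list[int] returns int

int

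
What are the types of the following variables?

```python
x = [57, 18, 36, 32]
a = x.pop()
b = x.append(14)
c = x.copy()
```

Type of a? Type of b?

pop() returns element; append() returns None

int, NoneType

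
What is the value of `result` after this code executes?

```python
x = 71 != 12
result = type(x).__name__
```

x is bool; result = 'bool'

'bool'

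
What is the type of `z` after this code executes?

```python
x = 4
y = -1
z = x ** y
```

int ** negative = float

float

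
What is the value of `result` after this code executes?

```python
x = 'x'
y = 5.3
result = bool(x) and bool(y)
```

x = 'x'; y = 5.3; result = True

True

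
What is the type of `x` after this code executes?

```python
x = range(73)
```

range() returns a range object

range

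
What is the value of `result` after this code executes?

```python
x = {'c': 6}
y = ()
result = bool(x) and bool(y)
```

x = {'c': 6}; y = (); result = False

False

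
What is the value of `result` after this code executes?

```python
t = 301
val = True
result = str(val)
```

t = 301; val = True; result = 'True'

'True'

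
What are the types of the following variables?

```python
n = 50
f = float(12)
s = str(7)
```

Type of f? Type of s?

f is assigned the result of calling float(), which returns a float; s is assigned the result of calling str(), which returns a str

float, str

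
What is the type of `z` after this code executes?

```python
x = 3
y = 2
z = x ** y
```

positive int ** positive int = int

int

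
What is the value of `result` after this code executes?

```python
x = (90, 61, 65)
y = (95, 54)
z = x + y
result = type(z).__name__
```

x is tuple; y is tuple; z is tuple; result = 'tuple'

'tuple'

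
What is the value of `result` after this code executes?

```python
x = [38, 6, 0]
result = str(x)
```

x = [38, 6, 0]; result = '[38, 6, 0]'

'[38, 6, 0]'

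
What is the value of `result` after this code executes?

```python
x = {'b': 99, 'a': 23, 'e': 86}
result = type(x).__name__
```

x is dict; result = 'dict'

'dict'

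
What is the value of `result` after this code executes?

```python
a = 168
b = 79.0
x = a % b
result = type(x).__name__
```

a is int; b is float; x is float; result = 'float'

'float'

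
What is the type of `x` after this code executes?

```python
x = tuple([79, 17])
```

tuple() constructor returns tuple

tuple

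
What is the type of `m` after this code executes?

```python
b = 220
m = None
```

None has type NoneType

NoneType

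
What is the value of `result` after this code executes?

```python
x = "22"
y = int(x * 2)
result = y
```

x = '22'; y = 2222; result = 2222

2222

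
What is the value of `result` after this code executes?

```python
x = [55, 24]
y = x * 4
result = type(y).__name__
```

x is list; y is list; result = 'list'

'list'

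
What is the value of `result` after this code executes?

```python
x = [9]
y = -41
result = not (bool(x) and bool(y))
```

x = [9]; y = -41; result = False

False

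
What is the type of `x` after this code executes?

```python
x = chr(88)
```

chr() returns str (single char)

str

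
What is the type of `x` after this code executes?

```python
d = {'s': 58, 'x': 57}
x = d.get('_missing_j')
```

dict.get() returns None when key not found

NoneType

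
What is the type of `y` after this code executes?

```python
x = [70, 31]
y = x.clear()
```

list.clear() returns None

NoneType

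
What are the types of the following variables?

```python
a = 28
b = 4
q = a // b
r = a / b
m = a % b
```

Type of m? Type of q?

% of ints returns int; // returns int

int, int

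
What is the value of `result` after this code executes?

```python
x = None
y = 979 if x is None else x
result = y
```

x = None; y = 979; result = 979

979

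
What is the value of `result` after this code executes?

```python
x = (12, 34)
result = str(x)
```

x = (12, 34); result = '(12, 34)'

'(12, 34)'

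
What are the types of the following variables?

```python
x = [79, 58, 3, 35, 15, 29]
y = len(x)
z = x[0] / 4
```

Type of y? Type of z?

len() returns int; int / int = float

int, float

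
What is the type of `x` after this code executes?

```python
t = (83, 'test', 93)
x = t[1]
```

Index 1 of tuple is a str literal

str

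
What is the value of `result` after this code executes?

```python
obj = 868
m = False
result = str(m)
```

obj = 868; m = False; result = 'False'

'False'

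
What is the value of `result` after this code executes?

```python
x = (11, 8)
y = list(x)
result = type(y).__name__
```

x is tuple; y is list; result = 'list'

'list'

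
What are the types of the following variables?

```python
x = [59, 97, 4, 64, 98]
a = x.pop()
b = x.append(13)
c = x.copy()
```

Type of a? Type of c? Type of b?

pop() returns element; copy() returns list; append() returns None

int, list, NoneType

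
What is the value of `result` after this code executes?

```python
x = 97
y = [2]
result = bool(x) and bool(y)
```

x = 97; y = [2]; result = True

True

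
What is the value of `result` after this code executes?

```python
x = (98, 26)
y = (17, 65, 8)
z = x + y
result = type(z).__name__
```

x is tuple; y is tuple; z is tuple; result = 'tuple'

'tuple'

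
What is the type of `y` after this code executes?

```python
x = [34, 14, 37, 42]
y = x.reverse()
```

list.reverse() returns None

NoneType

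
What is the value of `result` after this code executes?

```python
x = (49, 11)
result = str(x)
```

x = (49, 11); result = '(49, 11)'

'(49, 11)'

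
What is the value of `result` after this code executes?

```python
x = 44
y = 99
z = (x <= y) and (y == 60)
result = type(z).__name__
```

x is int; y is int; z is bool; result = 'bool'

'bool'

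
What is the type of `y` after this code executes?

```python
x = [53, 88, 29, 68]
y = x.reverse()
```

list.reverse() returns None

NoneType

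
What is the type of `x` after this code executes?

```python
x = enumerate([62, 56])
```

enumerate() returns an enumerate object

enumerate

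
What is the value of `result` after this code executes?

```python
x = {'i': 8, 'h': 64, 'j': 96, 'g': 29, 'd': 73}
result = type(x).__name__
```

x is dict; result = 'dict'

'dict'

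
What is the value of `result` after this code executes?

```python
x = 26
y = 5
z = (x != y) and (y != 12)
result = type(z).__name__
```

x is int; y is int; z is bool; result = 'bool'

'bool'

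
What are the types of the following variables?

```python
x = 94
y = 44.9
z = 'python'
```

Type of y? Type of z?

y is assigned a number with a decimal point, so it is a float; z is assigned a quoted string literal, so it is a str

float, str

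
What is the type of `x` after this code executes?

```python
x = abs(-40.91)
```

abs() of float returns float

float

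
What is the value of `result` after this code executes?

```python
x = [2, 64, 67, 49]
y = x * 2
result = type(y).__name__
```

x is list; y is list; result = 'list'

'list'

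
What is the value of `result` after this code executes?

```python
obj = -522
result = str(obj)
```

obj = -522; result = '-522'

'-522'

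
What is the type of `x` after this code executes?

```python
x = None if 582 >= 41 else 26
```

582 >= 41 is True, so the if branch is taken

NoneType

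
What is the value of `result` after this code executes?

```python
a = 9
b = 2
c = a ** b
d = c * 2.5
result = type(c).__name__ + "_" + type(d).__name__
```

a is int; b is int; c is int; d is float; result = 'int_float'

'int_float'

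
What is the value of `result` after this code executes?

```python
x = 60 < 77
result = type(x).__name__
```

x is bool; result = 'bool'

'bool'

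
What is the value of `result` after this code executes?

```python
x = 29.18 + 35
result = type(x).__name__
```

x is float; result = 'float'

'float'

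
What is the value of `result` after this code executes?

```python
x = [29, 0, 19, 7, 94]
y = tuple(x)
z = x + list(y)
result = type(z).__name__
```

x is list; y is tuple; z is list; result = 'list'

'list'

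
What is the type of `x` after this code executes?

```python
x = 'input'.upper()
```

str.upper() returns str

str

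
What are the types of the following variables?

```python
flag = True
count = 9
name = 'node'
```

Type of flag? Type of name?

flag is assigned the constant True, which has type bool; name is assigned a quoted string literal, so it is a str

bool, str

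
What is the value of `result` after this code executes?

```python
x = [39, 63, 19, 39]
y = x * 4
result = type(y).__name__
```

x is list; y is list; result = 'list'

'list'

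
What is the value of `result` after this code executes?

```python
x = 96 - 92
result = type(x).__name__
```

x is int; result = 'int'

'int'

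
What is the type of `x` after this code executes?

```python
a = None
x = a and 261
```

'and' returns first falsy value (None)

NoneType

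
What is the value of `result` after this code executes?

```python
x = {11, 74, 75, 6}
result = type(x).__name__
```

x is set; result = 'set'

'set'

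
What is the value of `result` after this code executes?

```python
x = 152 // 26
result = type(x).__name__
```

x is int; result = 'int'

'int'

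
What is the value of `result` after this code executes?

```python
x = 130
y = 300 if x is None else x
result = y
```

x = 130; y = 130; result = 130

130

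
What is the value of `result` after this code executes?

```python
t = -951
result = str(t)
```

t = -951; result = '-951'

'-951'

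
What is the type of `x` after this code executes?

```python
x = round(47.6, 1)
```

round() with decimal places returns float

float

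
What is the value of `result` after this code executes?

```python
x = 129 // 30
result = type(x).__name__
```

x is int; result = 'int'

'int'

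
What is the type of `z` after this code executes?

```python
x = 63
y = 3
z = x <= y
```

Comparison returns bool

bool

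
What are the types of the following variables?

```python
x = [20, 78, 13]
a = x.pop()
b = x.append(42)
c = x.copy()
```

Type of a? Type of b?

pop() returns element; append() returns None

int, NoneType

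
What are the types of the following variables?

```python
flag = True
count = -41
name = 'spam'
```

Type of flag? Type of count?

flag is assigned the constant True, which has type bool; count is assigned a bare integer (no decimal point), so it is an int

bool, int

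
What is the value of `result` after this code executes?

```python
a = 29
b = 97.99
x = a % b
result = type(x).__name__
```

a is int; b is float; x is float; result = 'float'

'float'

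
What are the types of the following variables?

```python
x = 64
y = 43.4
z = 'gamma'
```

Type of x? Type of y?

x is assigned a bare integer (no decimal point), so it is an int; y is assigned a number with a decimal point, so it is a float

int, float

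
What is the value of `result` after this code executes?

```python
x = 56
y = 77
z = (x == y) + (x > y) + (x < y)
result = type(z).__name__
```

x is int; y is int; z is int; result = 'int'

'int'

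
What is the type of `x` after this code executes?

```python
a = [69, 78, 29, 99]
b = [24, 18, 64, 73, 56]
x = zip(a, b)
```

zip() returns a zip object

zip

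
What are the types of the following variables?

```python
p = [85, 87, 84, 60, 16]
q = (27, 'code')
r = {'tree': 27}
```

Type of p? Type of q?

p is assigned a list literal (square brackets); q is assigned a tuple (parenthesized, comma-separated values)

list, tuple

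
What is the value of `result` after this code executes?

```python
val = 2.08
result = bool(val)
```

val = 2.08; result = True

True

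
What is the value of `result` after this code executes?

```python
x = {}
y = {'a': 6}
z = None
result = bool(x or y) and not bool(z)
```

x = {}; y = {'a': 6}; z = None; result = True

True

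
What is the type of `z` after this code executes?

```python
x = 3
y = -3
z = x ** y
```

int ** negative = float

float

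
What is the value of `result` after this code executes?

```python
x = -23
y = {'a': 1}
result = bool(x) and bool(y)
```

x = -23; y = {'a': 1}; result = True

True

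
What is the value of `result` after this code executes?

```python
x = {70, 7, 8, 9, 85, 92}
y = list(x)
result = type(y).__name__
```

x is set; y is list; result = 'list'

'list'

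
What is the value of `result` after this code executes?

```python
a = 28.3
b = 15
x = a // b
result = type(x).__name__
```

a is float; b is int; x is float; result = 'float'

'float'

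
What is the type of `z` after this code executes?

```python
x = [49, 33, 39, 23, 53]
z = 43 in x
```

'in' operator returns bool

bool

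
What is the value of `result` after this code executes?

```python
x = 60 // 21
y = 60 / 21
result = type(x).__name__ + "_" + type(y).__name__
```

x is int; y is float; result = 'int_float'

'int_float'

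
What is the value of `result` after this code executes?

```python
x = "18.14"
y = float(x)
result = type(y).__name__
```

x is str; y is float; result = 'float'

'float'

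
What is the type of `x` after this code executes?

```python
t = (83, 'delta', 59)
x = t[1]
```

Index 1 of tuple is a str literal

str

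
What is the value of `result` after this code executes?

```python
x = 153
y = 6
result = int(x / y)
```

x = 153; y = 6; result = 25

25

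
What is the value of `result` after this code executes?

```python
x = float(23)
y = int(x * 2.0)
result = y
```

x = 23.0; y = 46; result = 46

46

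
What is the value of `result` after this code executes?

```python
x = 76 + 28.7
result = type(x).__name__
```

x is float; result = 'float'

'float'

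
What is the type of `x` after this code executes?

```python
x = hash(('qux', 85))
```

hash() returns int

int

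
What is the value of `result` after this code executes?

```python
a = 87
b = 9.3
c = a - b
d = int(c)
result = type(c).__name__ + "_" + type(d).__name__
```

a is int; b is float; c is float; d is int; result = 'float_int'

'float_int'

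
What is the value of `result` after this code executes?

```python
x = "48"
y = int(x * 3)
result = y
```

x = '48'; y = 484848; result = 484848

484848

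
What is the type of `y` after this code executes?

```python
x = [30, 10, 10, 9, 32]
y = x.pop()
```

list.pop() returns the popped element

int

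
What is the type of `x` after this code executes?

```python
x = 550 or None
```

'or' returns first truthy value

int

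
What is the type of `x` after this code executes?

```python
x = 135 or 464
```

'or' returns first truthy value (int)

int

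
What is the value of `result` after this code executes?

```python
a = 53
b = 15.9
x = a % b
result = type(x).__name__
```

a is int; b is float; x is float; result = 'float'

'float'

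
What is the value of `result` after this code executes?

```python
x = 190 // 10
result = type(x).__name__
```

x is int; result = 'int'

'int'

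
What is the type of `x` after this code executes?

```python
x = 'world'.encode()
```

str.encode() returns bytes

bytes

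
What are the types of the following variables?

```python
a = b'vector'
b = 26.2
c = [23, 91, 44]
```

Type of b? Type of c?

b is assigned a number with a decimal point, so it is a float; c is assigned a list literal (square brackets)

float, list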